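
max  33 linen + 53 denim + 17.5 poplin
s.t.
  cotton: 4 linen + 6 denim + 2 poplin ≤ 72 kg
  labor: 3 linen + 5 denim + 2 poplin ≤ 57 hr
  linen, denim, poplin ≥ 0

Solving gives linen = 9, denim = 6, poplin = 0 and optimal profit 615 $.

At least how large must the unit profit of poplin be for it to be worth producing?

20

Both cotton and labor are binding at x*.
Dual feasibility on the basic columns requires 4·y_cotton + 3·y_labor = 33, 6·y_cotton + 5·y_labor = 53.
Solving: y_cotton = 3, y_labor = 7.
poplin enters the basis when its profit ≥ yᵀa₃ = 3·2 + 7·2 = 20.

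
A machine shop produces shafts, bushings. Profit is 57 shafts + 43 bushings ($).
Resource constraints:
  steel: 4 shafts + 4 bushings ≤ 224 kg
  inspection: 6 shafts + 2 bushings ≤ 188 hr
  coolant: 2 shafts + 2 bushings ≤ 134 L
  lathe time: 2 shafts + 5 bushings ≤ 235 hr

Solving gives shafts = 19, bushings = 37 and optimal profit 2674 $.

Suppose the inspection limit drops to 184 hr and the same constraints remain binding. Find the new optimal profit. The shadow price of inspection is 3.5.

Δb = -4, so new z* = 2674 + (3.5)·(-4) = 2674 − 14 = 2660.

2660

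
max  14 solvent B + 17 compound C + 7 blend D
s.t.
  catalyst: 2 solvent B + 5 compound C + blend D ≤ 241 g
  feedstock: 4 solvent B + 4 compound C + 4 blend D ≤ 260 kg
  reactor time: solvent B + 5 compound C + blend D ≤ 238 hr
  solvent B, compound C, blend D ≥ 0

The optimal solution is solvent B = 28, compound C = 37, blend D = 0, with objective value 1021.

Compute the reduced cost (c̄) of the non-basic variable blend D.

At the optimum: catalyst uses 241 of 241 (binding); feedstock uses 260 of 260 (binding); reactor time uses 213 of 238 (slack = 25).
Slack constraints have shadow price 0 (complementary slackness).
Dual feasibility on the basic columns requires 2·y_catalyst + 4·y_feedstock = 14, 5·y_catalyst + 4·y_feedstock = 17.
This yields shadow prices y_catalyst = 1, y_feedstock = 3.
Reduced cost of blend D: c₃ − yᵀa₃ = 7 − (1·1 + 3·4) = 7 − 13 = -6.

-6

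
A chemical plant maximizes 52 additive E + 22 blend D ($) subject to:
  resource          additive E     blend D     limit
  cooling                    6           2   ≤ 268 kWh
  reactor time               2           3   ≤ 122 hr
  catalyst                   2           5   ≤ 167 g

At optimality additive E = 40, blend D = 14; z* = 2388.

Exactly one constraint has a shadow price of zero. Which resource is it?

catalyst

cooling: 268/268 (binding)
reactor time: 122/122 (binding)
catalyst: 150/167 (slack 17)
By complementary slackness, a constraint with positive slack has shadow price 0 → catalyst.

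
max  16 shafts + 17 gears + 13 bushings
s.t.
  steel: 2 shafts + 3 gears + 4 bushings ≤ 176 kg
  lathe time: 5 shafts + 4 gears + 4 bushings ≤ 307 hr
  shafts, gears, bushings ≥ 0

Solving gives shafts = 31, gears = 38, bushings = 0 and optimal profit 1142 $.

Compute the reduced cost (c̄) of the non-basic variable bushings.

Both steel and lathe time are binding at x*.
Dual feasibility on the basic columns requires 2·y_steel + 5·y_lathe time = 16, 3·y_steel + 4·y_lathe time = 17.
This yields shadow prices y_steel = 3, y_lathe time = 2.
Reduced cost of bushings: c₃ − yᵀa₃ = 13 − (3·4 + 2·4) = 13 − 20 = -7.

-7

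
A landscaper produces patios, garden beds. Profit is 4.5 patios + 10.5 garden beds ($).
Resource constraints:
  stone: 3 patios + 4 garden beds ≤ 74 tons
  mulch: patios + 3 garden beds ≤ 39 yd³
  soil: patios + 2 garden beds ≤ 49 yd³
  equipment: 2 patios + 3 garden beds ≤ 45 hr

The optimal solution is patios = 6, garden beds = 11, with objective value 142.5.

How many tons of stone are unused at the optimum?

12

stone used = 3·6 + 4·11 = 62; slack = 74 − 62 = 12.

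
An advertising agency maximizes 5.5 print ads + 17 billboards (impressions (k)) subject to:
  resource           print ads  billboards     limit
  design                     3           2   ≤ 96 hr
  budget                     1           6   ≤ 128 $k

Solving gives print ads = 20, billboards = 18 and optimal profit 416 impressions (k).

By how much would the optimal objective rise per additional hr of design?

Check each constraint at x*: design 96/96 (tight); budget 128/128 (tight).
Dual feasibility on the basic columns requires 3·y_design + 1·y_budget = 5.5, 2·y_design + 6·y_budget = 17.
Solving: y_design = 1, y_budget = 2.5.
Shadow price of design = 1.

1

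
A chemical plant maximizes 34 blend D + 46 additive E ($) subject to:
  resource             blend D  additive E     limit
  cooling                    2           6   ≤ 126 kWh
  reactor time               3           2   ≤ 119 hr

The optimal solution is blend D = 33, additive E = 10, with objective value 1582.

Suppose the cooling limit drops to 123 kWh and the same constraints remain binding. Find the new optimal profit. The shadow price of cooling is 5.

1567

Δb = -3, so new z* = 1582 + (5)·(-3) = 1582 − 15 = 1567.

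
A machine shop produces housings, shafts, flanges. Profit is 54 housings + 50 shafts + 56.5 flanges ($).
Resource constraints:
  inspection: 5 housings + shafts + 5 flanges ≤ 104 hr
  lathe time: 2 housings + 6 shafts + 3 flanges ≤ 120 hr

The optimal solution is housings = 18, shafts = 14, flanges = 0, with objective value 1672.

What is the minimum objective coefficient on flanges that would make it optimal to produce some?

61

Both inspection and lathe time are binding at x*.
From A_Bᵀ y = c: 5·y_inspection + 2·y_lathe time = 54; 1·y_inspection + 6·y_lathe time = 50.
Solving: y_inspection = 8, y_lathe time = 7.
flanges enters the basis when its profit ≥ yᵀa₃ = 8·5 + 7·3 = 61.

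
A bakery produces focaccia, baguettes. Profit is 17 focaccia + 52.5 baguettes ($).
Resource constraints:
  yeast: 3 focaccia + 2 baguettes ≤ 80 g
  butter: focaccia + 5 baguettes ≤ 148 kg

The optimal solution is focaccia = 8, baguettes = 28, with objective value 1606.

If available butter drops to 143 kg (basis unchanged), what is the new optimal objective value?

At the optimum: yeast uses 80 of 80 (binding); butter uses 148 of 148 (binding).
From A_Bᵀ y = c: 3·y_yeast + 1·y_butter = 17; 2·y_yeast + 5·y_butter = 52.5.
This yields shadow prices y_yeast = 2.5, y_butter = 9.5.
Δz = y_butter·Δb = 9.5 × (-5) = -47.5, so new z* = 1606 − 47.5 = 1558.5.

1558.5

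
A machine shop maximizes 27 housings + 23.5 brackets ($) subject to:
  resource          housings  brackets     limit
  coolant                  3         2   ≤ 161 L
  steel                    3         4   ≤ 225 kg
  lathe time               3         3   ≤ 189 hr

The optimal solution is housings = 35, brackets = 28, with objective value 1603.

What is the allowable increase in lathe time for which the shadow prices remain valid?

4

Binding constraints: coolant, lathe time. The basis is B = [[3,2],[3,3]] with det 3.
Per unit increase in lathe time, x* moves by d = (-0.6667, 1).
The basis stays optimal until steel becomes binding; allowable increase = 4 hr.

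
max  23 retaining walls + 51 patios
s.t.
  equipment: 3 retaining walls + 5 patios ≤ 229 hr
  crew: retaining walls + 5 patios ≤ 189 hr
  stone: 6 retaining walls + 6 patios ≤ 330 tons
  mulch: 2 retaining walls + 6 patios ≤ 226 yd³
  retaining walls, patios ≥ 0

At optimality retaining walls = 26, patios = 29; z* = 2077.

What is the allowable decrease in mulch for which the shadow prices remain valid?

Binding constraints: stone, mulch. The basis is B = [[6,6],[2,6]] with det 24.
Per unit decrease in mulch, x* moves by d = (0.25, -0.25).
The basis stays optimal until patios reaches 0; allowable decrease = 116 yd³.

116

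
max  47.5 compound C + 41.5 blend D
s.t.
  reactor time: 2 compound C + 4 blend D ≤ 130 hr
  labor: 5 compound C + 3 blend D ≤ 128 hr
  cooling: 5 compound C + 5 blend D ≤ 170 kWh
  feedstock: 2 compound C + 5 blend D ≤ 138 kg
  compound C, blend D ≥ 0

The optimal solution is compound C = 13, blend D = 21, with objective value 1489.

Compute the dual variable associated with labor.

At the optimum: reactor time uses 110 of 130 (slack = 20); labor uses 128 of 128 (binding); cooling uses 170 of 170 (binding); feedstock uses 131 of 138 (slack = 7).
By complementary slackness, y = 0 for the non-binding constraints.
The binding rows give the dual system: 5·y_labor + 5·y_cooling = 47.5 and 3·y_labor + 5·y_cooling = 41.5.
Solving: y_labor = 3, y_cooling = 6.5.
Shadow price of labor = 3.

3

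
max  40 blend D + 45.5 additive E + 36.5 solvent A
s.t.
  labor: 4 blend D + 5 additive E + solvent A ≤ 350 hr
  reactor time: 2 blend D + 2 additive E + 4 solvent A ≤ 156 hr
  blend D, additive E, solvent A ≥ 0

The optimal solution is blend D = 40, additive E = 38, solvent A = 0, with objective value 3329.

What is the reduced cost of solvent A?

At the optimum: labor uses 350 of 350 (binding); reactor time uses 156 of 156 (binding).
From A_Bᵀ y = c: 4·y_labor + 2·y_reactor time = 40; 5·y_labor + 2·y_reactor time = 45.5.
Solving: y_labor = 5.5, y_reactor time = 9.
Reduced cost of solvent A: c₃ − yᵀa₃ = 36.5 − (5.5·1 + 9·4) = 36.5 − 41.5 = -5.

-5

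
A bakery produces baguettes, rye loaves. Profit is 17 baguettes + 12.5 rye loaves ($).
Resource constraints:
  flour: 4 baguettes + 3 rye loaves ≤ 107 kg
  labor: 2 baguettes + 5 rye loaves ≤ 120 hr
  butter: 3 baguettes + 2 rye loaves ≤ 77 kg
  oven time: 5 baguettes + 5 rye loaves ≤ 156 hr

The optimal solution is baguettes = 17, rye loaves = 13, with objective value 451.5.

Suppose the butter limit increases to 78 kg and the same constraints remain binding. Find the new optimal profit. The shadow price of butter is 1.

Δb = 1, so new z* = 451.5 + (1)·(1) = 451.5 + 1 = 452.5.

452.5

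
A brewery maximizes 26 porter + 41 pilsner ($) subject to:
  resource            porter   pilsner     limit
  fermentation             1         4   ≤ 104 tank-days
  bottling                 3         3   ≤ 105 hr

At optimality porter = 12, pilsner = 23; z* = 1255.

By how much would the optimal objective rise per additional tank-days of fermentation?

5

At the optimum: fermentation uses 104 of 104 (binding); bottling uses 105 of 105 (binding).
From A_Bᵀ y = c: 1·y_fermentation + 3·y_bottling = 26; 4·y_fermentation + 3·y_bottling = 41.
Solving: y_fermentation = 5, y_bottling = 7.
Shadow price of fermentation = 5.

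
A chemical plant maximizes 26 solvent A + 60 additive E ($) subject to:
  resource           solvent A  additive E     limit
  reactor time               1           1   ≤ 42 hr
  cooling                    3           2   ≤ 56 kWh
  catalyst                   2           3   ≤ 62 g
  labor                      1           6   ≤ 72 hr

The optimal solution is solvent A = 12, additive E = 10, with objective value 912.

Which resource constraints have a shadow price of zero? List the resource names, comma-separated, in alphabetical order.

catalyst, reactor time

reactor time: 22/42 (slack 20)
cooling: 56/56 (binding)
catalyst: 54/62 (slack 8)
labor: 72/72 (binding)
By complementary slackness, a constraint with positive slack has shadow price 0 → catalyst, reactor time.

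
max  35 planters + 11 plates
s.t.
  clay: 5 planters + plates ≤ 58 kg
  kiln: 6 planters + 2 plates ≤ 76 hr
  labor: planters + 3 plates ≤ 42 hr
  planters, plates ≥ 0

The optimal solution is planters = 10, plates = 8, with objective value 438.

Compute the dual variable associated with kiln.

5

At the optimum: clay uses 58 of 58 (binding); kiln uses 76 of 76 (binding); labor uses 34 of 42 (slack = 8).
Slack constraints have shadow price 0 (complementary slackness).
The binding rows give the dual system: 5·y_clay + 6·y_kiln = 35 and 1·y_clay + 2·y_kiln = 11.
Solving: y_clay = 1, y_kiln = 5.
Shadow price of kiln = 5.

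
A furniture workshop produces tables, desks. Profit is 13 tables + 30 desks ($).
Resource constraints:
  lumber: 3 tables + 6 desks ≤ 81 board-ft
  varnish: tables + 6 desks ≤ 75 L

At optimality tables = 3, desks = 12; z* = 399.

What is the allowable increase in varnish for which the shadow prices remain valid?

6

Binding constraints: lumber, varnish. The basis is B = [[3,6],[1,6]] with det 12.
Per unit increase in varnish, x* moves by d = (-0.5, 0.25).
The basis stays optimal until tables reaches 0; allowable increase = 6 L.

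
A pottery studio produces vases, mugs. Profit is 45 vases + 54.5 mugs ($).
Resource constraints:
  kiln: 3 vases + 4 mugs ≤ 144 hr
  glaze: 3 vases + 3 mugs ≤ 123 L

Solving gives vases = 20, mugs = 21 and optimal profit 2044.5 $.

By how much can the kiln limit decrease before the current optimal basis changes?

21

Binding constraints: kiln, glaze. The basis is B = [[3,4],[3,3]] with det -3.
Per unit decrease in kiln, x* moves by d = (1, -1).
The basis stays optimal until mugs reaches 0; allowable decrease = 21 hr.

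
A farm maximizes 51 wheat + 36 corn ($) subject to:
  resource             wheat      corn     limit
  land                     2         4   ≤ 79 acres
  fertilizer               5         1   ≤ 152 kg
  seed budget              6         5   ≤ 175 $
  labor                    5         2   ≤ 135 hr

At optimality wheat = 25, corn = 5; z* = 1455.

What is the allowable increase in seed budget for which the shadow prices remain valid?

7.3125

Binding constraints: seed budget, labor. The basis is B = [[6,5],[5,2]] with det -13.
Per unit increase in seed budget, x* moves by d = (-0.1538, 0.3846).
The basis stays optimal until land becomes binding; allowable increase = 7.3125 $.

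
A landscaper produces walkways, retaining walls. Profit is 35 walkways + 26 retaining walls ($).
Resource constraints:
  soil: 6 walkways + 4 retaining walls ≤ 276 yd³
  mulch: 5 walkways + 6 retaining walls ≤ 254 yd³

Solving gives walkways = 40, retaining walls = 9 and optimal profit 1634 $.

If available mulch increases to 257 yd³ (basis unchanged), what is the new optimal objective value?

Both soil and mulch are binding at x*.
From A_Bᵀ y = c: 6·y_soil + 5·y_mulch = 35; 4·y_soil + 6·y_mulch = 26.
→ y_soil = 5 and y_mulch = 1.
Δz = y_mulch·Δb = 1 × (3) = 3, so new z* = 1634 + 3 = 1637.

1637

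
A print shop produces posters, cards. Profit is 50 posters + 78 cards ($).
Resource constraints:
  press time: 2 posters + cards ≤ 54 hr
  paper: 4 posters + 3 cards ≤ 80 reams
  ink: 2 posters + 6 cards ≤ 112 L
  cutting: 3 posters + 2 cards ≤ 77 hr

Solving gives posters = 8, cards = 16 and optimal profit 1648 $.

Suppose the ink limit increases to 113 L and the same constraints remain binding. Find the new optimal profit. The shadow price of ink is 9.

Δb = 1, so new z* = 1648 + (9)·(1) = 1648 + 9 = 1657.

1657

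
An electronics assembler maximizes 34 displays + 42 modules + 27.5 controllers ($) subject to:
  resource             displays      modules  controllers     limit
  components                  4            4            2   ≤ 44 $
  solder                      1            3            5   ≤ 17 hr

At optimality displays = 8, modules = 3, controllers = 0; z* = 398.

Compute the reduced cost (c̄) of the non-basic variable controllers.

-7.5

Both components and solder are binding at x*.
From A_Bᵀ y = c: 4·y_components + 1·y_solder = 34; 4·y_components + 3·y_solder = 42.
→ y_components = 7.5 and y_solder = 4.
Reduced cost of controllers: c₃ − yᵀa₃ = 27.5 − (7.5·2 + 4·5) = 27.5 − 35 = -7.5.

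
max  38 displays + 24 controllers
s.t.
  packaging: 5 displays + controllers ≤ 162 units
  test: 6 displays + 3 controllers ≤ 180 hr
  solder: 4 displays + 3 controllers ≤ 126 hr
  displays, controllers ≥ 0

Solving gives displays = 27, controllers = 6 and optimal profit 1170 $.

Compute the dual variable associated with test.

Binding: test and solder. Non-binding: packaging (21 unused).
By complementary slackness, y = 0 for the non-binding constraint.
Dual feasibility on the basic columns requires 6·y_test + 4·y_solder = 38, 3·y_test + 3·y_solder = 24.
→ y_test = 3 and y_solder = 5.
Shadow price of test = 3.

3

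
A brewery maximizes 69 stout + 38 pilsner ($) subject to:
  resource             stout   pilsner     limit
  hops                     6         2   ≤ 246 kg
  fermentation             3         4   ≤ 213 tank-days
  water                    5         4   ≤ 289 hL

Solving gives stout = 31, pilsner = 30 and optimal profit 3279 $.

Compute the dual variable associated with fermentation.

Check each constraint at x*: hops 246/246 (tight); fermentation 213/213 (tight); water 275/289 (slack 14).
Slack constraints have shadow price 0 (complementary slackness).
The binding rows give the dual system: 6·y_hops + 3·y_fermentation = 69 and 2·y_hops + 4·y_fermentation = 38.
This yields shadow prices y_hops = 9, y_fermentation = 5.
Shadow price of fermentation = 5.

5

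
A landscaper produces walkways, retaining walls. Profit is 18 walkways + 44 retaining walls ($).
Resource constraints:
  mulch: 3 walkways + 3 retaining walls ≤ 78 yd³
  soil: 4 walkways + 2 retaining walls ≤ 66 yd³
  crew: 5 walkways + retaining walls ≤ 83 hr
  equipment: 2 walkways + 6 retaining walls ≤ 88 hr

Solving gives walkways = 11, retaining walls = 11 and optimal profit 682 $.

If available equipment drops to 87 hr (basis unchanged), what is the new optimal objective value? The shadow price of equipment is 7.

675

Δb = -1, so new z* = 682 + (7)·(-1) = 682 − 7 = 675.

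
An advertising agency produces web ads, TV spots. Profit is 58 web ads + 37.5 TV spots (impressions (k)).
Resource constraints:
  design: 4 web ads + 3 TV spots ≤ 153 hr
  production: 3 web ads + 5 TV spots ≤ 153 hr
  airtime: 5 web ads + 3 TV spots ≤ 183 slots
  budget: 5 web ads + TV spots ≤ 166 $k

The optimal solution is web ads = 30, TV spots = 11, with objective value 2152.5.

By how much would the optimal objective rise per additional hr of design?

Binding: design and airtime. Non-binding: production (8 unused), budget (5 unused).
By complementary slackness, y = 0 for the non-binding constraints.
Dual feasibility on the basic columns requires 4·y_design + 5·y_airtime = 58, 3·y_design + 3·y_airtime = 37.5.
→ y_design = 4.5 and y_airtime = 8.
Shadow price of design = 4.5.

4.5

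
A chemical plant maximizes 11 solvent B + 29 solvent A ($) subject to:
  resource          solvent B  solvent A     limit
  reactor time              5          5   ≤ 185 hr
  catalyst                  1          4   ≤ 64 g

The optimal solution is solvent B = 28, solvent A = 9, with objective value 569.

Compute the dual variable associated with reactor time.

1

At the optimum: reactor time uses 185 of 185 (binding); catalyst uses 64 of 64 (binding).
Dual feasibility on the basic columns requires 5·y_reactor time + 1·y_catalyst = 11, 5·y_reactor time + 4·y_catalyst = 29.
Solving: y_reactor time = 1, y_catalyst = 6.
Shadow price of reactor time = 1.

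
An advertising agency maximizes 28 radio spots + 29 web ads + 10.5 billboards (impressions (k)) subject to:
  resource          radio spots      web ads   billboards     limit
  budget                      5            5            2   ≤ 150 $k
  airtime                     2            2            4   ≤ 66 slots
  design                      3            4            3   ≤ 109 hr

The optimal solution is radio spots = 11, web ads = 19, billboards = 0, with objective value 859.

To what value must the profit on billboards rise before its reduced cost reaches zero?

At the optimum: budget uses 150 of 150 (binding); airtime uses 60 of 66 (slack = 6); design uses 109 of 109 (binding).
Slack constraints have shadow price 0 (complementary slackness).
From A_Bᵀ y = c: 5·y_budget + 3·y_design = 28; 5·y_budget + 4·y_design = 29.
→ y_budget = 5 and y_design = 1.
billboards enters the basis when its profit ≥ yᵀa₃ = 5·2 + 1·3 = 13.

13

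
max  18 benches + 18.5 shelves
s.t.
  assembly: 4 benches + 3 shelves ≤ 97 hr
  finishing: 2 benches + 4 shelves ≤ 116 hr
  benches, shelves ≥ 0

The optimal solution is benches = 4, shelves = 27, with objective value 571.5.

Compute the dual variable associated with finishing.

2

At the optimum: assembly uses 97 of 97 (binding); finishing uses 116 of 116 (binding).
From A_Bᵀ y = c: 4·y_assembly + 2·y_finishing = 18; 3·y_assembly + 4·y_finishing = 18.5.
Solving: y_assembly = 3.5, y_finishing = 2.
Shadow price of finishing = 2.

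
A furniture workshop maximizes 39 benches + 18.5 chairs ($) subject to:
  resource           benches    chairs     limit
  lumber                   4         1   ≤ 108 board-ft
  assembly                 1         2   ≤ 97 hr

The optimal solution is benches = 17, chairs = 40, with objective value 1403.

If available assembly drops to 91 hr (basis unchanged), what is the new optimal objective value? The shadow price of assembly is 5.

Δb = -6, so new z* = 1403 + (5)·(-6) = 1403 − 30 = 1373.

1373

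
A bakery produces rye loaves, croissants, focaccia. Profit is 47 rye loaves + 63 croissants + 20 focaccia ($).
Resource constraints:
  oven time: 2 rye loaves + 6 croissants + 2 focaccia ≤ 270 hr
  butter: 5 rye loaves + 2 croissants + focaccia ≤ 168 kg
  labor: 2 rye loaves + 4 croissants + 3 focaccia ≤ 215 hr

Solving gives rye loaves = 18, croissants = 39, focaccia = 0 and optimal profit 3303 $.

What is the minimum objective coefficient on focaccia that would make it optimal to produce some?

23

Check each constraint at x*: oven time 270/270 (tight); butter 168/168 (tight); labor 192/215 (slack 23).
By complementary slackness, y = 0 for the non-binding constraint.
The binding rows give the dual system: 2·y_oven time + 5·y_butter = 47 and 6·y_oven time + 2·y_butter = 63.
Solving: y_oven time = 8.5, y_butter = 6.
focaccia enters the basis when its profit ≥ yᵀa₃ = 8.5·2 + 6·1 = 23.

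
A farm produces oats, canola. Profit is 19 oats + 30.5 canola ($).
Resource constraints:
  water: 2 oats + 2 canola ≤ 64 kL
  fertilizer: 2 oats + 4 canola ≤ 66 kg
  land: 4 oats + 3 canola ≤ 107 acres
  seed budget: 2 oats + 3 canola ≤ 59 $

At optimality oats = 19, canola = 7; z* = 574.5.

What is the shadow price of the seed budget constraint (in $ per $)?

7.5

At the optimum: water uses 52 of 64 (slack = 12); fertilizer uses 66 of 66 (binding); land uses 97 of 107 (slack = 10); seed budget uses 59 of 59 (binding).
By complementary slackness, y = 0 for the non-binding constraints.
From A_Bᵀ y = c: 2·y_fertilizer + 2·y_seed budget = 19; 4·y_fertilizer + 3·y_seed budget = 30.5.
This yields shadow prices y_fertilizer = 2, y_seed budget = 7.5.
Shadow price of seed budget = 7.5.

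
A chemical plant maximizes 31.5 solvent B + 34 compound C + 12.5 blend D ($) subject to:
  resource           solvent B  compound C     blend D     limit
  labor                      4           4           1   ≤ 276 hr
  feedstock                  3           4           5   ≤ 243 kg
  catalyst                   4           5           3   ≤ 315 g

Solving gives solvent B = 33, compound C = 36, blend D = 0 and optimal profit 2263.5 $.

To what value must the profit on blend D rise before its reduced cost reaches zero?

18.5

Check each constraint at x*: labor 276/276 (tight); feedstock 243/243 (tight); catalyst 312/315 (slack 3).
By complementary slackness, y = 0 for the non-binding constraint.
From A_Bᵀ y = c: 4·y_labor + 3·y_feedstock = 31.5; 4·y_labor + 4·y_feedstock = 34.
Solving: y_labor = 6, y_feedstock = 2.5.
blend D enters the basis when its profit ≥ yᵀa₃ = 6·1 + 2.5·5 = 18.5.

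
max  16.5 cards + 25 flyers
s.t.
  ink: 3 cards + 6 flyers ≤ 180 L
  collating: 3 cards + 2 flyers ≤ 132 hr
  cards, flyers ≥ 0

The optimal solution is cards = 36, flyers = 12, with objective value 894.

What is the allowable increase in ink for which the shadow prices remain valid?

216

Binding constraints: ink, collating. The basis is B = [[3,6],[3,2]] with det -12.
Per unit increase in ink, x* moves by d = (-0.1667, 0.25).
The basis stays optimal until cards reaches 0; allowable increase = 216 L.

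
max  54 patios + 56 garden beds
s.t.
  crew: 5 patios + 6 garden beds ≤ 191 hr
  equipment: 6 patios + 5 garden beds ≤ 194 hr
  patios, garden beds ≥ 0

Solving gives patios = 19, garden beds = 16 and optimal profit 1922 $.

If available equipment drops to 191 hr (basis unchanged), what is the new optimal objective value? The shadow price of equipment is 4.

1910

Δb = -3, so new z* = 1922 + (4)·(-3) = 1922 − 12 = 1910.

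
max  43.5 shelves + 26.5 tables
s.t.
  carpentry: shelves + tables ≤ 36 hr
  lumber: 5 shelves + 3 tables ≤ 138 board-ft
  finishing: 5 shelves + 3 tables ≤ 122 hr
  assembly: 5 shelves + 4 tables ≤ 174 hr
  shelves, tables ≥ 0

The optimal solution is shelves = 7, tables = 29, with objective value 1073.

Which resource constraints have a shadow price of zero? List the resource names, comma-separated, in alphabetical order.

assembly, lumber

carpentry: 36/36 (binding)
lumber: 122/138 (slack 16)
finishing: 122/122 (binding)
assembly: 151/174 (slack 23)
By complementary slackness, a constraint with positive slack has shadow price 0 → assembly, lumber.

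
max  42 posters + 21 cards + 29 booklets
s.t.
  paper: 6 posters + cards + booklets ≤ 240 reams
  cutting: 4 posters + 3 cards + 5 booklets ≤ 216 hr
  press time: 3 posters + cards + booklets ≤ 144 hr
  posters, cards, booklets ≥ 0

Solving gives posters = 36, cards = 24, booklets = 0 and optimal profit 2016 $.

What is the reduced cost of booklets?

Check each constraint at x*: paper 240/240 (tight); cutting 216/216 (tight); press time 132/144 (slack 12).
By complementary slackness, y = 0 for the non-binding constraint.
The binding rows give the dual system: 6·y_paper + 4·y_cutting = 42 and 1·y_paper + 3·y_cutting = 21.
Solving: y_paper = 3, y_cutting = 6.
Reduced cost of booklets: c₃ − yᵀa₃ = 29 − (3·1 + 6·5) = 29 − 33 = -4.

-4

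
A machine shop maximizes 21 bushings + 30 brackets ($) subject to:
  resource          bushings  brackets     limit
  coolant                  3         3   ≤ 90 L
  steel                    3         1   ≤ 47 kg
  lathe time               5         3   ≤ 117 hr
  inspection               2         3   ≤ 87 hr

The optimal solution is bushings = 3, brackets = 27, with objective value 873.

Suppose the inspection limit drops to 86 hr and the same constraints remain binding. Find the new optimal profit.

864

Binding: coolant and inspection. Non-binding: steel (11 unused), lathe time (21 unused).
Since steel, lathe time are not tight, their duals are 0.
Dual feasibility on the basic columns requires 3·y_coolant + 2·y_inspection = 21, 3·y_coolant + 3·y_inspection = 30.
→ y_coolant = 1 and y_inspection = 9.
Δz = y_inspection·Δb = 9 × (-1) = -9, so new z* = 873 − 9 = 864.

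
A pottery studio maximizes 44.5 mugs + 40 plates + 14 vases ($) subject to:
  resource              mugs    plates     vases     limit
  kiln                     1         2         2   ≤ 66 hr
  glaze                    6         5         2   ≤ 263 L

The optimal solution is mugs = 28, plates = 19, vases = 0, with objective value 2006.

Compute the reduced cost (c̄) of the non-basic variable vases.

At the optimum: kiln uses 66 of 66 (binding); glaze uses 263 of 263 (binding).
The binding rows give the dual system: 1·y_kiln + 6·y_glaze = 44.5 and 2·y_kiln + 5·y_glaze = 40.
→ y_kiln = 2.5 and y_glaze = 7.
Reduced cost of vases: c₃ − yᵀa₃ = 14 − (2.5·2 + 7·2) = 14 − 19 = -5.

-5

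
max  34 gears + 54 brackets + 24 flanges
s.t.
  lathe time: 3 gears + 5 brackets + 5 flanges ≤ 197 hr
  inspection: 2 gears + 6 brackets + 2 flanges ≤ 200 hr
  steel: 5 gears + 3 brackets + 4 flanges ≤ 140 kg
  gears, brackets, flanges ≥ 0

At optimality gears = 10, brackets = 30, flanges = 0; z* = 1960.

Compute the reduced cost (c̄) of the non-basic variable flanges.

Check each constraint at x*: lathe time 180/197 (slack 17); inspection 200/200 (tight); steel 140/140 (tight).
Slack constraints have shadow price 0 (complementary slackness).
Dual feasibility on the basic columns requires 2·y_inspection + 5·y_steel = 34, 6·y_inspection + 3·y_steel = 54.
Solving: y_inspection = 7, y_steel = 4.
Reduced cost of flanges: c₃ − yᵀa₃ = 24 − (7·2 + 4·4) = 24 − 30 = -6.

-6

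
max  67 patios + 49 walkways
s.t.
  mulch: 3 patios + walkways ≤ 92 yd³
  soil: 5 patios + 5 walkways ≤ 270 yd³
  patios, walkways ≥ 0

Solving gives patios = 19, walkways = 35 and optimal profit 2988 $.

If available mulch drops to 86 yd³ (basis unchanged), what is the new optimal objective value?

2934

Check each constraint at x*: mulch 92/92 (tight); soil 270/270 (tight).
Dual feasibility on the basic columns requires 3·y_mulch + 5·y_soil = 67, 1·y_mulch + 5·y_soil = 49.
This yields shadow prices y_mulch = 9, y_soil = 8.
Δz = y_mulch·Δb = 9 × (-6) = -54, so new z* = 2988 − 54 = 2934.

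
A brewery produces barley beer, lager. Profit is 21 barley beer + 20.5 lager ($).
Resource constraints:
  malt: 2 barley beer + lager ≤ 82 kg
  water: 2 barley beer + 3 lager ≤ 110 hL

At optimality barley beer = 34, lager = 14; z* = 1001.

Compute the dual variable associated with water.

Check each constraint at x*: malt 82/82 (tight); water 110/110 (tight).
From A_Bᵀ y = c: 2·y_malt + 2·y_water = 21; 1·y_malt + 3·y_water = 20.5.
Solving: y_malt = 5.5, y_water = 5.
Shadow price of water = 5.

5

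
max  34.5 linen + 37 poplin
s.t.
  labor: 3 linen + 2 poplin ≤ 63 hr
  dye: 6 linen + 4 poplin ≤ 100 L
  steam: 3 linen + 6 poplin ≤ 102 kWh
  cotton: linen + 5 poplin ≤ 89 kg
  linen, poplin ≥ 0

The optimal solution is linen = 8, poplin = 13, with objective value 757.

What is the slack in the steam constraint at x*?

steam used = 3·8 + 6·13 = 102; slack = 102 − 102 = 0.

0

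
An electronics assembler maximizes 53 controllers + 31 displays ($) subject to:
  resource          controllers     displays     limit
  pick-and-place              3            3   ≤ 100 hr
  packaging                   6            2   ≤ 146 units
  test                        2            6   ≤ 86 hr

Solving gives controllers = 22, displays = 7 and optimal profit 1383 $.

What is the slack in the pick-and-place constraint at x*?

13

pick-and-place used = 3·22 + 3·7 = 87; slack = 100 − 87 = 13.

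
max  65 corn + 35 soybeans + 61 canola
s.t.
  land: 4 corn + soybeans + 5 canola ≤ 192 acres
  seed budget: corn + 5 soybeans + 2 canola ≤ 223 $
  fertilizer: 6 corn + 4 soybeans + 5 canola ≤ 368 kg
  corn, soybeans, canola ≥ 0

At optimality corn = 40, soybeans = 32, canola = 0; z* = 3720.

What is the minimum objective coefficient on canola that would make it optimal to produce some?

Check each constraint at x*: land 192/192 (tight); seed budget 200/223 (slack 23); fertilizer 368/368 (tight).
Since seed budget is not tight, its dual is 0.
From A_Bᵀ y = c: 4·y_land + 6·y_fertilizer = 65; 1·y_land + 4·y_fertilizer = 35.
This yields shadow prices y_land = 5, y_fertilizer = 7.5.
canola enters the basis when its profit ≥ yᵀa₃ = 5·5 + 7.5·5 = 62.5.

62.5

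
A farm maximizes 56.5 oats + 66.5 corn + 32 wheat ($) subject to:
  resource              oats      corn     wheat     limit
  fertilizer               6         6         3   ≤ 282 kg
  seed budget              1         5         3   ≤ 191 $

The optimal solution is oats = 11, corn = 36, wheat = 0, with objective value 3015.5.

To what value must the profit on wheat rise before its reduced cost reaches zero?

34.5

Both fertilizer and seed budget are binding at x*.
Dual feasibility on the basic columns requires 6·y_fertilizer + 1·y_seed budget = 56.5, 6·y_fertilizer + 5·y_seed budget = 66.5.
Solving: y_fertilizer = 9, y_seed budget = 2.5.
wheat enters the basis when its profit ≥ yᵀa₃ = 9·3 + 2.5·3 = 34.5.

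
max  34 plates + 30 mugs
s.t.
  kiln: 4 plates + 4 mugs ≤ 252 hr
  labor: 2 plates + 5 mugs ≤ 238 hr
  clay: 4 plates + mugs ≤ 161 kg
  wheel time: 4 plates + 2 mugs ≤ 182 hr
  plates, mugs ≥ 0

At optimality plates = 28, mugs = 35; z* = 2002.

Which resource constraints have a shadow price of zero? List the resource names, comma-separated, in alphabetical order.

clay, labor

kiln: 252/252 (binding)
labor: 231/238 (slack 7)
clay: 147/161 (slack 14)
wheel time: 182/182 (binding)
By complementary slackness, a constraint with positive slack has shadow price 0 → clay, labor.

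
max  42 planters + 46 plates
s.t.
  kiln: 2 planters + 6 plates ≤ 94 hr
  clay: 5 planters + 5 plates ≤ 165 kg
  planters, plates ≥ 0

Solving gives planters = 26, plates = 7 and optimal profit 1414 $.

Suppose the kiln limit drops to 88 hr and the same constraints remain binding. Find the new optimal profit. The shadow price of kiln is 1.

Δb = -6, so new z* = 1414 + (1)·(-6) = 1414 − 6 = 1408.

1408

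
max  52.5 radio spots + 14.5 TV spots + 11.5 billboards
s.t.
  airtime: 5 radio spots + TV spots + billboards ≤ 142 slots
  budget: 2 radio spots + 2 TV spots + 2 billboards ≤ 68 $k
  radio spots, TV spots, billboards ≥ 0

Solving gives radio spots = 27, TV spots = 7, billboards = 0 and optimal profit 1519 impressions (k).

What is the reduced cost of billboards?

Both airtime and budget are binding at x*.
Dual feasibility on the basic columns requires 5·y_airtime + 2·y_budget = 52.5, 1·y_airtime + 2·y_budget = 14.5.
This yields shadow prices y_airtime = 9.5, y_budget = 2.5.
Reduced cost of billboards: c₃ − yᵀa₃ = 11.5 − (9.5·1 + 2.5·2) = 11.5 − 14.5 = -3.

-3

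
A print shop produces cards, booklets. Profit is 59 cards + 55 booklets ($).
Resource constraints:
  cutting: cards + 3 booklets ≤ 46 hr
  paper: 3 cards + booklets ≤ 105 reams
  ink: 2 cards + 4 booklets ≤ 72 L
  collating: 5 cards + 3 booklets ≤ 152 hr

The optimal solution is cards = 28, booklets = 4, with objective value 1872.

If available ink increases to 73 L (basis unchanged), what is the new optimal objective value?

At the optimum: cutting uses 40 of 46 (slack = 6); paper uses 88 of 105 (slack = 17); ink uses 72 of 72 (binding); collating uses 152 of 152 (binding).
By complementary slackness, y = 0 for the non-binding constraints.
Dual feasibility on the basic columns requires 2·y_ink + 5·y_collating = 59, 4·y_ink + 3·y_collating = 55.
→ y_ink = 7 and y_collating = 9.
Δz = y_ink·Δb = 7 × (1) = 7, so new z* = 1872 + 7 = 1879.

1879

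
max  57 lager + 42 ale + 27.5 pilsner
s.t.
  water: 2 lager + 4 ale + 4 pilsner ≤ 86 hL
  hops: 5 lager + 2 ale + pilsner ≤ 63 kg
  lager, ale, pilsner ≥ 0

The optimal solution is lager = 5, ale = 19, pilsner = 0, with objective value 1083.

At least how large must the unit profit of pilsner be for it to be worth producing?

33

Both water and hops are binding at x*.
From A_Bᵀ y = c: 2·y_water + 5·y_hops = 57; 4·y_water + 2·y_hops = 42.
→ y_water = 6 and y_hops = 9.
pilsner enters the basis when its profit ≥ yᵀa₃ = 6·4 + 9·1 = 33.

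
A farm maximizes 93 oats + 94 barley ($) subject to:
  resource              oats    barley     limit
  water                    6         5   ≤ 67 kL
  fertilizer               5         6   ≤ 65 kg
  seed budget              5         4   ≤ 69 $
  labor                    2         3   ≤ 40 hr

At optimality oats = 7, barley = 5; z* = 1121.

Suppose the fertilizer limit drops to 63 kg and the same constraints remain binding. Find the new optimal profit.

At the optimum: water uses 67 of 67 (binding); fertilizer uses 65 of 65 (binding); seed budget uses 55 of 69 (slack = 14); labor uses 29 of 40 (slack = 11).
By complementary slackness, y = 0 for the non-binding constraints.
The binding rows give the dual system: 6·y_water + 5·y_fertilizer = 93 and 5·y_water + 6·y_fertilizer = 94.
Solving: y_water = 8, y_fertilizer = 9.
Δz = y_fertilizer·Δb = 9 × (-2) = -18, so new z* = 1121 − 18 = 1103.

1103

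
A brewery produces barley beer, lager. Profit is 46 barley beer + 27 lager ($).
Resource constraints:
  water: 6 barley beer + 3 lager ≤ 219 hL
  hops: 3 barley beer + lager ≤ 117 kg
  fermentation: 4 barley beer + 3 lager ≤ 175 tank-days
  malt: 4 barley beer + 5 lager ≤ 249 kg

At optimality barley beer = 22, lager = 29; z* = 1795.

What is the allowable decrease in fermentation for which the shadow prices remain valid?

Binding constraints: water, fermentation. The basis is B = [[6,3],[4,3]] with det 6.
Per unit decrease in fermentation, x* moves by d = (0.5, -1).
The basis stays optimal until lager reaches 0; allowable decrease = 29 tank-days.

29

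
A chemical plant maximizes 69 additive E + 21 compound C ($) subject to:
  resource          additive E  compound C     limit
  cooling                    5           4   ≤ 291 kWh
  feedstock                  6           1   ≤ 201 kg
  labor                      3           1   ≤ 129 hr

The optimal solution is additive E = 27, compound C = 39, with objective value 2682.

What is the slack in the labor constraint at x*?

9

labor used = 3·27 + 1·39 = 120; slack = 129 − 120 = 9.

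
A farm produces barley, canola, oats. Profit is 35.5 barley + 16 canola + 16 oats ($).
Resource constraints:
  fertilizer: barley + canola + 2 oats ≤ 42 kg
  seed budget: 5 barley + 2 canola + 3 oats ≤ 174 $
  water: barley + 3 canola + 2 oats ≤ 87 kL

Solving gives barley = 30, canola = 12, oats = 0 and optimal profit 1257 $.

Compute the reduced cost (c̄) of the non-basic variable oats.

Check each constraint at x*: fertilizer 42/42 (tight); seed budget 174/174 (tight); water 66/87 (slack 21).
Slack constraints have shadow price 0 (complementary slackness).
Dual feasibility on the basic columns requires 1·y_fertilizer + 5·y_seed budget = 35.5, 1·y_fertilizer + 2·y_seed budget = 16.
→ y_fertilizer = 3 and y_seed budget = 6.5.
Reduced cost of oats: c₃ − yᵀa₃ = 16 − (3·2 + 6.5·3) = 16 − 25.5 = -9.5.

-9.5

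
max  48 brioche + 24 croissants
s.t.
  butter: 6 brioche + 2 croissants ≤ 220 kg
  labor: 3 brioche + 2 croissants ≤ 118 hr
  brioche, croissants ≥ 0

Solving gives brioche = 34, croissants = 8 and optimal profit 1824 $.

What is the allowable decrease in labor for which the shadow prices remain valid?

Binding constraints: butter, labor. The basis is B = [[6,2],[3,2]] with det 6.
Per unit decrease in labor, x* moves by d = (0.3333, -1).
The basis stays optimal until croissants reaches 0; allowable decrease = 8 hr.

8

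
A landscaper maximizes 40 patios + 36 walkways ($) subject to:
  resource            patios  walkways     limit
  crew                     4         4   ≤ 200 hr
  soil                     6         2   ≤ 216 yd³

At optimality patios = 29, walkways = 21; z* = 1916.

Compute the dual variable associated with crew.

Both crew and soil are binding at x*.
The binding rows give the dual system: 4·y_crew + 6·y_soil = 40 and 4·y_crew + 2·y_soil = 36.
→ y_crew = 8.5 and y_soil = 1.
Shadow price of crew = 8.5.

8.5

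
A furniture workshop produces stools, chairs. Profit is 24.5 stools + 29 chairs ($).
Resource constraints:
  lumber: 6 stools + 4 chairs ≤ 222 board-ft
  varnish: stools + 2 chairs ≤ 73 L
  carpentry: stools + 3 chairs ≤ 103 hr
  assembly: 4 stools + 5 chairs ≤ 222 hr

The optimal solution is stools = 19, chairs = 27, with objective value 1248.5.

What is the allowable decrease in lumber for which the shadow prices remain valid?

24

Binding constraints: lumber, varnish. The basis is B = [[6,4],[1,2]] with det 8.
Per unit decrease in lumber, x* moves by d = (-0.25, 0.125).
The basis stays optimal until carpentry becomes binding; allowable decrease = 24 board-ft.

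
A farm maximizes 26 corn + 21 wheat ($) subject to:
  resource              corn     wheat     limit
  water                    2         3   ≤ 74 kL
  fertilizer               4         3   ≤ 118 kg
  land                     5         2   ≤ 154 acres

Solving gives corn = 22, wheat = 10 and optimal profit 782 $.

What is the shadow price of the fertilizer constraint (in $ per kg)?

At the optimum: water uses 74 of 74 (binding); fertilizer uses 118 of 118 (binding); land uses 130 of 154 (slack = 24).
Since land is not tight, its dual is 0.
The binding rows give the dual system: 2·y_water + 4·y_fertilizer = 26 and 3·y_water + 3·y_fertilizer = 21.
→ y_water = 1 and y_fertilizer = 6.
Shadow price of fertilizer = 6.

6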